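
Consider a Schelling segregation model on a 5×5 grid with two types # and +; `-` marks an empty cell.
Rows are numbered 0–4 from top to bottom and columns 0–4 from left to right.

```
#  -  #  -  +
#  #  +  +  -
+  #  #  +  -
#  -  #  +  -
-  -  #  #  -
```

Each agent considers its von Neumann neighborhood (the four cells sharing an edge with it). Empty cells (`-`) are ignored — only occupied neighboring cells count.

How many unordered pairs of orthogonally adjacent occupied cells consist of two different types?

9

Scan each occupied cell's neighbors to the right and below so each pair is counted once.
Row 0: #(0,0)–#(1,0)= #(0,2)–+(1,2)≠  → 1/2 unlike.
Row 1: #(1,0)–#(1,1)= #(1,0)–+(2,0)≠ #(1,1)–+(1,2)≠ #(1,1)–#(2,1)= +(1,2)–+(1,3)= +(1,2)–#(2,2)≠ +(1,3)–+(2,3)=  → 3/7 unlike.
Row 2: +(2,0)–#(2,1)≠ +(2,0)–#(3,0)≠ #(2,1)–#(2,2)= #(2,2)–+(2,3)≠ #(2,2)–#(3,2)= +(2,3)–+(3,3)=  → 3/6 unlike.
Row 3: #(3,2)–+(3,3)≠ #(3,2)–#(4,2)= +(3,3)–#(4,3)≠  → 2/3 unlike.
Row 4: #(4,2)–#(4,3)=  → 0/1 unlike.
Total adjacent occupied pairs: 19; unlike-type pairs: 9.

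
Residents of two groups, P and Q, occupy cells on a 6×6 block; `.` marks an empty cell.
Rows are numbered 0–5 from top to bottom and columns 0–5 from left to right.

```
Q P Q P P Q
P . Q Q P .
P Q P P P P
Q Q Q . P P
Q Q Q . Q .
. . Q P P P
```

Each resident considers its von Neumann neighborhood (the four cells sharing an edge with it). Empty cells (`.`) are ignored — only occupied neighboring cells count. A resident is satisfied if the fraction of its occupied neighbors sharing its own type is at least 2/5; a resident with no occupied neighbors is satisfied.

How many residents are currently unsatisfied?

(0,0)Q 0/2 not
(0,1)P 0/2 not
(0,2)Q 1/3 not
(0,3)P 1/3 not
(0,4)P 2/3 satisfied
(0,5)Q 0/1 not
(1,0)P 1/2 satisfied
(1,2)Q 2/3 satisfied
(1,3)Q 1/4 not
(1,4)P 2/3 satisfied
(2,0)P 1/3 not
(2,1)Q 1/3 not
(2,2)P 1/4 not
(2,3)P 2/3 satisfied
(2,4)P 4/4 satisfied
(2,5)P 2/2 satisfied
(3,0)Q 2/3 satisfied
(3,1)Q 4/4 satisfied
(3,2)Q 2/3 satisfied
(3,4)P 2/3 satisfied
(3,5)P 2/2 satisfied
(4,0)Q 2/2 satisfied
(4,1)Q 3/3 satisfied
(4,2)Q 3/3 satisfied
(4,4)Q 0/2 not
(5,2)Q 1/2 satisfied
(5,3)P 1/2 satisfied
(5,4)P 2/3 satisfied
(5,5)P 1/1 satisfied
Unsatisfied: (0,0), (0,1), (0,2), (0,3), (0,5), (1,3), (2,0), (2,1), (2,2), (4,4) — 10 in total.

10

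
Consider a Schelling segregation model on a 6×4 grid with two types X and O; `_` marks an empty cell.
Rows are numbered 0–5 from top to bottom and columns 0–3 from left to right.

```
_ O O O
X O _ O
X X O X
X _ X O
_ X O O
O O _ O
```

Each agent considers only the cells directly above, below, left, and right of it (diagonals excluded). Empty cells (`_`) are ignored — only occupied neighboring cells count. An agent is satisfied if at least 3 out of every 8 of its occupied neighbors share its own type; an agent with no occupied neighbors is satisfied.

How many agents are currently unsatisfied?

(0,1)O 2/2 satisfied
(0,2)O 2/2 satisfied
(0,3)O 2/2 satisfied
(1,0)X 1/2 satisfied
(1,1)O 1/3 not
(1,3)O 1/2 satisfied
(2,0)X 3/3 satisfied
(2,1)X 1/3 not
(2,2)O 0/3 not
(2,3)X 0/3 not
(3,0)X 1/1 satisfied
(3,2)X 0/3 not
(3,3)O 1/3 not
(4,1)X 0/2 not
(4,2)O 1/3 not
(4,3)O 3/3 satisfied
(5,0)O 1/1 satisfied
(5,1)O 1/2 satisfied
(5,3)O 1/1 satisfied
Unsatisfied: (1,1), (2,1), (2,2), (2,3), (3,2), (3,3), (4,1), (4,2) — 8 in total.

8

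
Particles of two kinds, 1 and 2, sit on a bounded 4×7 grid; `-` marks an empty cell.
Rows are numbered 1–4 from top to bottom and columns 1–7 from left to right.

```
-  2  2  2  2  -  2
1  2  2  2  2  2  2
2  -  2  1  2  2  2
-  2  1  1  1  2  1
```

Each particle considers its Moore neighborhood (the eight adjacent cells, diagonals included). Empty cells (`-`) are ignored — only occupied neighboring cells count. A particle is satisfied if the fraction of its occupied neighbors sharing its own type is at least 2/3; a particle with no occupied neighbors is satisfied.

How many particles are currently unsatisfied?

9

(1,2)2 3/4 ✓
(1,3)2 5/5 ✓
(1,4)2 5/5 ✓
(1,5)2 4/4 ✓
(1,7)2 2/2 ✓
(2,1)1 0/3 ✗
(2,2)2 5/6 ✓
(2,3)2 6/7 ✓
(2,4)2 7/8 ✓
(2,5)2 6/7 ✓
(2,6)2 7/7 ✓
(2,7)2 4/4 ✓
(3,1)2 2/3 ✓
(3,3)2 4/7 ✗
(3,4)1 3/8 ✗
(3,5)2 5/8 ✗
(3,6)2 6/8 ✓
(3,7)2 4/5 ✓
(4,2)2 2/3 ✓
(4,3)1 2/4 ✗
(4,4)1 3/5 ✗
(4,5)1 2/5 ✗
(4,6)2 3/5 ✗
(4,7)1 0/3 ✗
Unsatisfied: (2,1), (3,3), (3,4), (3,5), (4,3), (4,4), (4,5), (4,6), (4,7) — 9 in total.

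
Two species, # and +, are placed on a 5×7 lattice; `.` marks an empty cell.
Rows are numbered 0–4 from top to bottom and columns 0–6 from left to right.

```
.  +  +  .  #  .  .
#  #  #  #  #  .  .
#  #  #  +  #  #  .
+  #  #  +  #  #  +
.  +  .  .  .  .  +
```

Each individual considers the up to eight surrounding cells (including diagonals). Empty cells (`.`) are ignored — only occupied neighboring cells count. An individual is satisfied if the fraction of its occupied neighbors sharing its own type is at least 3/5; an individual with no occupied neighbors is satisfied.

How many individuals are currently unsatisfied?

10

(0,1)+ 1/4 ✗
(0,2)+ 1/4 ✗
(0,4)# 2/2 ✓
(1,0)# 3/4 ✓
(1,1)# 5/7 ✓
(1,2)# 4/7 ✗
(1,3)# 5/7 ✓
(1,4)# 4/5 ✓
(2,0)# 4/5 ✓
(2,1)# 7/8 ✓
(2,2)# 6/8 ✓
(2,3)+ 1/8 ✗
(2,4)# 5/7 ✓
(2,5)# 4/5 ✓
(3,0)+ 1/4 ✗
(3,1)# 4/6 ✓
(3,2)# 3/6 ✗
(3,3)+ 1/5 ✗
(3,4)# 3/5 ✓
(3,5)# 3/5 ✓
(3,6)+ 1/3 ✗
(4,1)+ 1/3 ✗
(4,6)+ 1/2 ✗
Unsatisfied: (0,1), (0,2), (1,2), (2,3), (3,0), (3,2), (3,3), (3,6), (4,1), (4,6) — 10 in total.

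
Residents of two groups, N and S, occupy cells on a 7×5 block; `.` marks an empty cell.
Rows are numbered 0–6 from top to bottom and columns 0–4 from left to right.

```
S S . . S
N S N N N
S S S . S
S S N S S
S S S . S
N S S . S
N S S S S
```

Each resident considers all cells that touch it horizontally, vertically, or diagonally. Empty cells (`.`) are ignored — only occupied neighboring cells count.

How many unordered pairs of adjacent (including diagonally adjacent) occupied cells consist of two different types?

Scan each occupied cell's neighbors to the right and below (and the two forward diagonals) so each pair is counted once.
Row 0: S(0,0)–S(0,1)= S(0,0)–N(1,0)≠ S(0,0)–S(1,1)= S(0,1)–S(1,1)= S(0,1)–N(1,2)≠ S(0,1)–N(1,0)≠ S(0,4)–N(1,4)≠ S(0,4)–N(1,3)≠  → 5/8 unlike.
Row 1: N(1,0)–S(1,1)≠ N(1,0)–S(2,0)≠ N(1,0)–S(2,1)≠ S(1,1)–N(1,2)≠ S(1,1)–S(2,1)= S(1,1)–S(2,2)= S(1,1)–S(2,0)= N(1,2)–N(1,3)= N(1,2)–S(2,2)≠ N(1,2)–S(2,1)≠ N(1,3)–N(1,4)= N(1,3)–S(2,4)≠ N(1,3)–S(2,2)≠ N(1,4)–S(2,4)≠  → 9/14 unlike.
Row 2: S(2,0)–S(2,1)= S(2,0)–S(3,0)= S(2,0)–S(3,1)= S(2,1)–S(2,2)= S(2,1)–S(3,1)= S(2,1)–N(3,2)≠ S(2,1)–S(3,0)= S(2,2)–N(3,2)≠ S(2,2)–S(3,3)= S(2,2)–S(3,1)= S(2,4)–S(3,4)= S(2,4)–S(3,3)=  → 2/12 unlike.
Row 3: S(3,0)–S(3,1)= S(3,0)–S(4,0)= S(3,0)–S(4,1)= S(3,1)–N(3,2)≠ S(3,1)–S(4,1)= S(3,1)–S(4,2)= S(3,1)–S(4,0)= N(3,2)–S(3,3)≠ N(3,2)–S(4,2)≠ N(3,2)–S(4,1)≠ S(3,3)–S(3,4)= S(3,3)–S(4,4)= S(3,3)–S(4,2)= S(3,4)–S(4,4)=  → 4/14 unlike.
Row 4: S(4,0)–S(4,1)= S(4,0)–N(5,0)≠ S(4,0)–S(5,1)= S(4,1)–S(4,2)= S(4,1)–S(5,1)= S(4,1)–S(5,2)= S(4,1)–N(5,0)≠ S(4,2)–S(5,2)= S(4,2)–S(5,1)= S(4,4)–S(5,4)=  → 2/10 unlike.
Row 5: N(5,0)–S(5,1)≠ N(5,0)–N(6,0)= N(5,0)–S(6,1)≠ S(5,1)–S(5,2)= S(5,1)–S(6,1)= S(5,1)–S(6,2)= S(5,1)–N(6,0)≠ S(5,2)–S(6,2)= S(5,2)–S(6,3)= S(5,2)–S(6,1)= S(5,4)–S(6,4)= S(5,4)–S(6,3)=  → 3/12 unlike.
Row 6: N(6,0)–S(6,1)≠ S(6,1)–S(6,2)= S(6,2)–S(6,3)= S(6,3)–S(6,4)=  → 1/4 unlike.
Total adjacent occupied pairs: 74; unlike-type pairs: 26.

26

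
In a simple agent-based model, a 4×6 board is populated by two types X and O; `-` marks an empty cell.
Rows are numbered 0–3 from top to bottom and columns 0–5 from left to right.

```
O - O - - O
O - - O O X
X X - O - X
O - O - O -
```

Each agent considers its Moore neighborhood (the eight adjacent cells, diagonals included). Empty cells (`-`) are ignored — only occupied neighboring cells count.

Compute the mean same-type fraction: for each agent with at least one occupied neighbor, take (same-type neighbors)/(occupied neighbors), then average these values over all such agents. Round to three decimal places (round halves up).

(0,0)O 1/1
(0,2)O 1/1
(0,5)O 1/2
(1,0)O 1/3
(1,3)O 3/3
(1,4)O 3/5
(1,5)X 1/3
(2,0)X 1/3
(2,1)X 1/4
(2,3)O 4/4
(2,5)X 1/3
(3,0)O 0/2
(3,2)O 1/2
(3,4)O 1/2
Sum over 14 agents: 1/1 + 1/1 + 1/2 + 1/3 + 3/3 + 3/5 + 1/3 + 1/3 + 1/4 + 4/4 + 1/3 + 0/2 + 1/2 + 1/2 = 461/60; mean = 461/60 ÷ 14 = 461/840 = 0.548809… → 0.549.

0.549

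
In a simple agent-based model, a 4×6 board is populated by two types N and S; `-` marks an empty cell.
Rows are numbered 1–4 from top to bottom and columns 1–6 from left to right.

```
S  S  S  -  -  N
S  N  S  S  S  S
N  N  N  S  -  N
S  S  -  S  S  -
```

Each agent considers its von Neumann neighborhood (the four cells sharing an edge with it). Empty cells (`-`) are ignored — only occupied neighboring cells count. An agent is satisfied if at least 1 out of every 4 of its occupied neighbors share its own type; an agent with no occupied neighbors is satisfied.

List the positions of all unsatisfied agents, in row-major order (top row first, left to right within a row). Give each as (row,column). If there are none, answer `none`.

Row 1: (1,1)S 2/2 ✓ · (1,2)S 2/3 ✓ · (1,3)S 2/2 ✓ · (1,6)N 0/1 ✗
Row 2: (2,1)S 1/3 ✓ · (2,2)N 1/4 ✓ · (2,3)S 2/4 ✓ · (2,4)S 3/3 ✓ · (2,5)S 2/2 ✓ · (2,6)S 1/3 ✓
Row 3: (3,1)N 1/3 ✓ · (3,2)N 3/4 ✓ · (3,3)N 1/3 ✓ · (3,4)S 2/3 ✓ · (3,6)N 0/1 ✗
Row 4: (4,1)S 1/2 ✓ · (4,2)S 1/2 ✓ · (4,4)S 2/2 ✓ · (4,5)S 1/1 ✓

(1,6), (3,6)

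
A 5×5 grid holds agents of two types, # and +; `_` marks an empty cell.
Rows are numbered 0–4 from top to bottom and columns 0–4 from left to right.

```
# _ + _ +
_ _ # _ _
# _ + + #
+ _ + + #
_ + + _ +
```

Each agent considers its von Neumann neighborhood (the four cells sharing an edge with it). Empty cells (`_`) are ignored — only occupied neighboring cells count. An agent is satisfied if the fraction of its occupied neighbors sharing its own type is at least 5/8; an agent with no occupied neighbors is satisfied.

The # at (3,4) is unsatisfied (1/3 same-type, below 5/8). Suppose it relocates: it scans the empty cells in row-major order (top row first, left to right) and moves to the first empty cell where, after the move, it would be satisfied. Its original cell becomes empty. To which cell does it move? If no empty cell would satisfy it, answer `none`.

(1,0)

Vacating (3,4). Empty cells in order:
  (0,1): 1/2 same-type → still unsatisfied.
  (0,3): 0/2 same-type → still unsatisfied.
  (1,0): 2/2 same-type → satisfied — stop here.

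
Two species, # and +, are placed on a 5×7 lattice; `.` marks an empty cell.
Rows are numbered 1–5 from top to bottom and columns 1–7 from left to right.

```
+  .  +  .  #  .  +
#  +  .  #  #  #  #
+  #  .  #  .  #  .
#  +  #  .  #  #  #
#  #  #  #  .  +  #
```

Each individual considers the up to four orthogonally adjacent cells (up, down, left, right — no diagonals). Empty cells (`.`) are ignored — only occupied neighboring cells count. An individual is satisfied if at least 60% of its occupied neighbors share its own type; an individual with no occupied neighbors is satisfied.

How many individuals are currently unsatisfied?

12

Row 1: (1,1)+ 0/1 unhappy · (1,3)+ 0/0 ok · (1,5)# 1/1 ok · (1,7)+ 0/1 unhappy
Row 2: (2,1)# 0/3 unhappy · (2,2)+ 0/2 unhappy · (2,4)# 2/2 ok · (2,5)# 3/3 ok · (2,6)# 3/3 ok · (2,7)# 1/2 unhappy
Row 3: (3,1)+ 0/3 unhappy · (3,2)# 0/3 unhappy · (3,4)# 1/1 ok · (3,6)# 2/2 ok
Row 4: (4,1)# 1/3 unhappy · (4,2)+ 0/4 unhappy · (4,3)# 1/2 unhappy · (4,5)# 1/1 ok · (4,6)# 3/4 ok · (4,7)# 2/2 ok
Row 5: (5,1)# 2/2 ok · (5,2)# 2/3 ok · (5,3)# 3/3 ok · (5,4)# 1/1 ok · (5,6)+ 0/2 unhappy · (5,7)# 1/2 unhappy
Unsatisfied: (1,1), (1,7), (2,1), (2,2), (2,7), (3,1), (3,2), (4,1), (4,2), (4,3), (5,6), (5,7) — 12 in total.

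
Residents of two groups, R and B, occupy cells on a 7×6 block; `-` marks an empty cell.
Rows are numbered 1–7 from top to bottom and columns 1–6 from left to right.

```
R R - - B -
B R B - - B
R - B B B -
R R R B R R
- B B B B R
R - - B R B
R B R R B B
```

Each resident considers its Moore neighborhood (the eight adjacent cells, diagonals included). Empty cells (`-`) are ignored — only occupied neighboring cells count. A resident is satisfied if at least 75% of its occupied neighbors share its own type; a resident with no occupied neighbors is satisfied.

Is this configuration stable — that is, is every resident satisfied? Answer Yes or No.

No

Row 1: (1,1)R 2/3 ✗ · (1,2)R 2/4 ✗ · (1,5)B 1/1 ✓
Row 2: (2,1)B 0/4 ✗ · (2,2)R 3/6 ✗ · (2,3)B 2/4 ✗ · (2,6)B 2/2 ✓
Row 3: (3,1)R 3/4 ✓ · (3,3)B 3/6 ✗ · (3,4)B 4/6 ✗ · (3,5)B 3/5 ✗
Row 4: (4,1)R 2/3 ✗ · (4,2)R 3/6 ✗ · (4,3)R 1/7 ✗ · (4,4)B 6/8 ✓ · (4,5)R 2/7 ✗ · (4,6)R 2/4 ✗
Row 5: (5,2)B 1/5 ✗ · (5,3)B 4/6 ✗ · (5,4)B 4/7 ✗ · (5,5)B 4/8 ✗ · (5,6)R 3/5 ✗
Row 6: (6,1)R 1/3 ✗ · (6,4)B 4/7 ✗ · (6,5)R 2/8 ✗ · (6,6)B 3/5 ✗
Row 7: (7,1)R 1/2 ✗ · (7,2)B 0/3 ✗ · (7,3)R 1/3 ✗ · (7,4)R 2/4 ✗ · (7,5)B 3/5 ✗ · (7,6)B 2/3 ✗
For instance (1,1) has only 2/3 same-type neighbors, below 3/4.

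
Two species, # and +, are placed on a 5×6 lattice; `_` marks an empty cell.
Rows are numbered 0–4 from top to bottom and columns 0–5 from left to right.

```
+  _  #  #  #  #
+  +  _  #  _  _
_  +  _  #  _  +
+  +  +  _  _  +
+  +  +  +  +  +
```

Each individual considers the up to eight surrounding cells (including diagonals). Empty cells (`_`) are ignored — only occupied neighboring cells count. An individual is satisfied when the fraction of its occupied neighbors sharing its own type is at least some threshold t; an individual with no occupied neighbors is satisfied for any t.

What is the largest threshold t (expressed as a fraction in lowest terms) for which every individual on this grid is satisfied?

1/2

(0,0)+ 2/2
(0,2)# 2/3
(0,3)# 3/3
(0,4)# 3/3
(0,5)# 1/1
(1,0)+ 3/3
(1,1)+ 3/4
(1,3)# 4/4
(2,1)+ 5/5
(2,3)# 1/2
(2,5)+ 1/1
(3,0)+ 4/4
(3,1)+ 6/6
(3,2)+ 5/6
(3,5)+ 3/3
(4,0)+ 3/3
(4,1)+ 5/5
(4,2)+ 4/4
(4,3)+ 3/3
(4,4)+ 3/3
(4,5)+ 2/2
The smallest same-type fraction is 1/2 at (2,3), which reduces to 1/2. Any threshold above that leaves this individual unsatisfied.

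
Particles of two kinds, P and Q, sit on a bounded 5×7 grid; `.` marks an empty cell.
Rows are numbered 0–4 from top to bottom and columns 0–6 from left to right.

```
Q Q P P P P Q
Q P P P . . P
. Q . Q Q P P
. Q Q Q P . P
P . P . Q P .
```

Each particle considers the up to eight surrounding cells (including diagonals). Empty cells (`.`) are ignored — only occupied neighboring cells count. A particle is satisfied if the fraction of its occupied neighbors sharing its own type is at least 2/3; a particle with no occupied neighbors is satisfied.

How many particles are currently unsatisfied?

12

(0,0)Q 2/3 ✓
(0,1)Q 2/5 ✗
(0,2)P 4/5 ✓
(0,3)P 4/4 ✓
(0,4)P 3/3 ✓
(0,5)P 2/3 ✓
(0,6)Q 0/2 ✗
(1,0)Q 3/4 ✓
(1,1)P 2/6 ✗
(1,2)P 4/7 ✗
(1,3)P 4/6 ✓
(1,6)P 3/4 ✓
(2,1)Q 3/5 ✗
(2,3)Q 3/6 ✗
(2,4)Q 2/5 ✗
(2,5)P 4/5 ✓
(2,6)P 3/3 ✓
(3,1)Q 2/4 ✗
(3,2)Q 4/5 ✓
(3,3)Q 4/6 ✓
(3,4)P 2/6 ✗
(3,6)P 3/3 ✓
(4,0)P 0/1 ✗
(4,2)P 0/3 ✗
(4,4)Q 1/3 ✗
(4,5)P 2/3 ✓
Unsatisfied: (0,1), (0,6), (1,1), (1,2), (2,1), (2,3), (2,4), (3,1), (3,4), (4,0), (4,2), (4,4) — 12 in total.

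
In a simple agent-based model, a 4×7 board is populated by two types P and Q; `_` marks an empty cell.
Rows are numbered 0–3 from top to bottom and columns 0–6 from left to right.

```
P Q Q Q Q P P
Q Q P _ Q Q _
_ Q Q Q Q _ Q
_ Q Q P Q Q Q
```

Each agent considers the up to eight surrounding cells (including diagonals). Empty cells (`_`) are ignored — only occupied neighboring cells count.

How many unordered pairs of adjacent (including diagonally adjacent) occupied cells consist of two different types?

Scan each occupied cell's neighbors to the right and below (and the two forward diagonals) so each pair is counted once.
From row 0: 10 unlike of 20 pairs (running 10/20).
From row 1: 4 unlike of 13 pairs (running 14/33).
From row 2: 3 unlike of 16 pairs (running 17/49).
From row 3: 2 unlike of 5 pairs (running 19/54).
Total adjacent occupied pairs: 54; unlike-type pairs: 19.

19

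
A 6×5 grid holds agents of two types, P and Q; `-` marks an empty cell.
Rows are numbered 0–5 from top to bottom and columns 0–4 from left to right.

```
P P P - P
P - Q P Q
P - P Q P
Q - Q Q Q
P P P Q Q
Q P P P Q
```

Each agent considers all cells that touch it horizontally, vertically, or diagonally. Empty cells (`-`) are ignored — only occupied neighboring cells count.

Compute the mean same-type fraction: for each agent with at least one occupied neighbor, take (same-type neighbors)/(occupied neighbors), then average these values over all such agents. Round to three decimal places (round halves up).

Row 0: (0,0)P 2/2 · (0,1)P 3/4 · (0,2)P 2/3 · (0,4)P 1/2
Row 1: (1,0)P 3/3 · (1,2)Q 1/5 · (1,3)P 4/7 · (1,4)Q 1/4
Row 2: (2,0)P 1/2 · (2,2)P 1/5 · (2,3)Q 5/8 · (2,4)P 1/5
Row 3: (3,0)Q 0/3 · (3,2)Q 3/6 · (3,3)Q 5/8 · (3,4)Q 4/5
Row 4: (4,0)P 2/4 · (4,1)P 4/7 · (4,2)P 4/7 · (4,3)Q 5/8 · (4,4)Q 4/5
Row 5: (5,0)Q 0/3 · (5,1)P 4/5 · (5,2)P 4/5 · (5,3)P 2/5 · (5,4)Q 2/3
Sum over 26 agents: 2/2 + 3/4 + 2/3 + 1/2 + 3/3 + 1/5 + 4/7 + 1/4 + 1/2 + 1/5 + 5/8 + 1/5 + 0/3 + 3/6 + 5/8 + 4/5 + 2/4 + 4/7 + 4/7 + 5/8 + 4/5 + 0/3 + 4/5 + 4/5 + 2/5 + 2/3 = 11863/840; mean = 11863/840 ÷ 26 = 11863/21840 = 0.543177… → 0.543.

0.543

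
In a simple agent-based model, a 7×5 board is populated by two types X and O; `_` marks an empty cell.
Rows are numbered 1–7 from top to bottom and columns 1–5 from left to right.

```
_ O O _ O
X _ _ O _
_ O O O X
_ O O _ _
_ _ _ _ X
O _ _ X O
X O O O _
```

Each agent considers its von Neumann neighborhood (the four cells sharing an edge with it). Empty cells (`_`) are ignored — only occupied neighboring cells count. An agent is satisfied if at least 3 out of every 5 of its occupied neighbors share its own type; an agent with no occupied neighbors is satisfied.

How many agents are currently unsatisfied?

8

(1,2)O 1/1 ok
(1,3)O 1/1 ok
(1,5)O 0/0 ok
(2,1)X 0/0 ok
(2,4)O 1/1 ok
(3,2)O 2/2 ok
(3,3)O 3/3 ok
(3,4)O 2/3 ok
(3,5)X 0/1 unhappy
(4,2)O 2/2 ok
(4,3)O 2/2 ok
(5,5)X 0/1 unhappy
(6,1)O 0/1 unhappy
(6,4)X 0/2 unhappy
(6,5)O 0/2 unhappy
(7,1)X 0/2 unhappy
(7,2)O 1/2 unhappy
(7,3)O 2/2 ok
(7,4)O 1/2 unhappy
Unsatisfied: (3,5), (5,5), (6,1), (6,4), (6,5), (7,1), (7,2), (7,4) — 8 in total.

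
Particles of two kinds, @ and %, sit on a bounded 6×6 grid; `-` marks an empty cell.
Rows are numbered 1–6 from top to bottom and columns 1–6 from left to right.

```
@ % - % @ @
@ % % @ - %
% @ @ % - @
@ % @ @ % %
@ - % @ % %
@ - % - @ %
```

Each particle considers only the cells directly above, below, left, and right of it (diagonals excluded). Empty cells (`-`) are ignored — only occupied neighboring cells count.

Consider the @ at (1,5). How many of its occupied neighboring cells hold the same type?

Occupied neighbors of (1,5): (1,4)=%, (1,6)=@.
Same type (@): 1 of 2.

1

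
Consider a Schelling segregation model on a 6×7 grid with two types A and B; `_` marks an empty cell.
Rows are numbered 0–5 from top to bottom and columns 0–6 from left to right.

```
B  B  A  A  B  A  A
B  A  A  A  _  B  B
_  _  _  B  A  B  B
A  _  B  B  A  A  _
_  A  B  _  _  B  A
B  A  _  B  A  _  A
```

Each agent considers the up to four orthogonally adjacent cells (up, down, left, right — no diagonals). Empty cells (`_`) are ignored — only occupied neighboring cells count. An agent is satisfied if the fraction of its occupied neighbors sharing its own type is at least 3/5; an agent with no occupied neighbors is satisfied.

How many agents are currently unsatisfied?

(0,0)B 2/2 ok
(0,1)B 1/3 unhappy
(0,2)A 2/3 ok
(0,3)A 2/3 ok
(0,4)B 0/2 unhappy
(0,5)A 1/3 unhappy
(0,6)A 1/2 unhappy
(1,0)B 1/2 unhappy
(1,1)A 1/3 unhappy
(1,2)A 3/3 ok
(1,3)A 2/3 ok
(1,5)B 2/3 ok
(1,6)B 2/3 ok
(2,3)B 1/3 unhappy
(2,4)A 1/3 unhappy
(2,5)B 2/4 unhappy
(2,6)B 2/2 ok
(3,0)A 0/0 ok
(3,2)B 2/2 ok
(3,3)B 2/3 ok
(3,4)A 2/3 ok
(3,5)A 1/3 unhappy
(4,1)A 1/2 unhappy
(4,2)B 1/2 unhappy
(4,5)B 0/2 unhappy
(4,6)A 1/2 unhappy
(5,0)B 0/1 unhappy
(5,1)A 1/2 unhappy
(5,3)B 0/1 unhappy
(5,4)A 0/1 unhappy
(5,6)A 1/1 ok
Unsatisfied: (0,1), (0,4), (0,5), (0,6), (1,0), (1,1), (2,3), (2,4), (2,5), (3,5), (4,1), (4,2), (4,5), (4,6), (5,0), (5,1), (5,3), (5,4) — 18 in total.

18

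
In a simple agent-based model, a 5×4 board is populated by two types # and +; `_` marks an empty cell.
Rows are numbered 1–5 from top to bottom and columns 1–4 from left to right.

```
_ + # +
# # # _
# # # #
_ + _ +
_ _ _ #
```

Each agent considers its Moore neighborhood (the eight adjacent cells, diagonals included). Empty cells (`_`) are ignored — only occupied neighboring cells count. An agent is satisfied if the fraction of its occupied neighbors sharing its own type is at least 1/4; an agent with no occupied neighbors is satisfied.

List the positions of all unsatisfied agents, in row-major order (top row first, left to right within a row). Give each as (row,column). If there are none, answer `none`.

(1,2), (1,4), (4,2), (4,4), (5,4)

(1,2)+ 0/4 not
(1,3)# 2/4 satisfied
(1,4)+ 0/2 not
(2,1)# 3/4 satisfied
(2,2)# 6/7 satisfied
(2,3)# 5/7 satisfied
(3,1)# 3/4 satisfied
(3,2)# 5/6 satisfied
(3,3)# 4/6 satisfied
(3,4)# 2/3 satisfied
(4,2)+ 0/3 not
(4,4)+ 0/3 not
(5,4)# 0/1 not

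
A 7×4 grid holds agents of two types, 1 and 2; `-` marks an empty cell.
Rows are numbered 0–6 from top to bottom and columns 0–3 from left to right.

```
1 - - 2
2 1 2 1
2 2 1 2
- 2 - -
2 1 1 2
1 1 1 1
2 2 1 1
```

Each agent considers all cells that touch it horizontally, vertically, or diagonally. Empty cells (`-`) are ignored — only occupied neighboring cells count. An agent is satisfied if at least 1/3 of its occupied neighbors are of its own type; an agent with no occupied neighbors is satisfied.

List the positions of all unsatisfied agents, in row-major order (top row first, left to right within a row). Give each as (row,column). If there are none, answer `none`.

(1,3), (4,0), (4,3), (6,1)

Row 0: (0,0)1 1/2 ✓ · (0,3)2 1/2 ✓
Row 1: (1,0)2 2/4 ✓ · (1,1)1 2/6 ✓ · (1,2)2 3/6 ✓ · (1,3)1 1/4 ✗
Row 2: (2,0)2 3/4 ✓ · (2,1)2 4/6 ✓ · (2,2)1 2/6 ✓ · (2,3)2 1/3 ✓
Row 3: (3,1)2 3/6 ✓
Row 4: (4,0)2 1/4 ✗ · (4,1)1 4/6 ✓ · (4,2)1 4/6 ✓ · (4,3)2 0/3 ✗
Row 5: (5,0)1 2/5 ✓ · (5,1)1 5/8 ✓ · (5,2)1 6/8 ✓ · (5,3)1 4/5 ✓
Row 6: (6,0)2 1/3 ✓ · (6,1)2 1/5 ✗ · (6,2)1 4/5 ✓ · (6,3)1 3/3 ✓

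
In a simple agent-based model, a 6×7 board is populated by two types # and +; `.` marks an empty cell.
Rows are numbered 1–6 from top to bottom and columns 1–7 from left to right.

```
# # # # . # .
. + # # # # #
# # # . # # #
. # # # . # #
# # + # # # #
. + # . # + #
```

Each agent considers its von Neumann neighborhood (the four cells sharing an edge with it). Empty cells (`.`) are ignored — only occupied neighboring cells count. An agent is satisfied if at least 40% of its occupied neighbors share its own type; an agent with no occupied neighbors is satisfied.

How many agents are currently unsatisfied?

5

(1,1)# 1/1 ✓
(1,2)# 2/3 ✓
(1,3)# 3/3 ✓
(1,4)# 2/2 ✓
(1,6)# 1/1 ✓
(2,2)+ 0/3 ✗
(2,3)# 3/4 ✓
(2,4)# 3/3 ✓
(2,5)# 3/3 ✓
(2,6)# 4/4 ✓
(2,7)# 2/2 ✓
(3,1)# 1/1 ✓
(3,2)# 3/4 ✓
(3,3)# 3/3 ✓
(3,5)# 2/2 ✓
(3,6)# 4/4 ✓
(3,7)# 3/3 ✓
(4,2)# 3/3 ✓
(4,3)# 3/4 ✓
(4,4)# 2/2 ✓
(4,6)# 3/3 ✓
(4,7)# 3/3 ✓
(5,1)# 1/1 ✓
(5,2)# 2/4 ✓
(5,3)+ 0/4 ✗
(5,4)# 2/3 ✓
(5,5)# 3/3 ✓
(5,6)# 3/4 ✓
(5,7)# 3/3 ✓
(6,2)+ 0/2 ✗
(6,3)# 0/2 ✗
(6,5)# 1/2 ✓
(6,6)+ 0/3 ✗
(6,7)# 1/2 ✓
Unsatisfied: (2,2), (5,3), (6,2), (6,3), (6,6) — 5 in total.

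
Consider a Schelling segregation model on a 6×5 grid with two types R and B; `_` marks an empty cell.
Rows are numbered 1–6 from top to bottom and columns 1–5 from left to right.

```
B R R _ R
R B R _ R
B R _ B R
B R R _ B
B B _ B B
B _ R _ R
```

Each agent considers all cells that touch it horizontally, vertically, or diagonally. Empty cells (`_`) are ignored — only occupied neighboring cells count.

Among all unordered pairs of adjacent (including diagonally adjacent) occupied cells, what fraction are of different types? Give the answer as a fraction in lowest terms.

25/48

Scan each occupied cell's neighbors to the right and below (and the two forward diagonals) so each pair is counted once.
From row 1: 4 unlike of 10 pairs (running 4/10).
From row 2: 6 unlike of 10 pairs (running 10/20).
From row 3: 6 unlike of 10 pairs (running 16/30).
From row 4: 5 unlike of 10 pairs (running 21/40).
From row 5: 4 unlike of 8 pairs (running 25/48).
Total adjacent occupied pairs: 48; unlike-type pairs: 25.
25/48 is already in lowest terms.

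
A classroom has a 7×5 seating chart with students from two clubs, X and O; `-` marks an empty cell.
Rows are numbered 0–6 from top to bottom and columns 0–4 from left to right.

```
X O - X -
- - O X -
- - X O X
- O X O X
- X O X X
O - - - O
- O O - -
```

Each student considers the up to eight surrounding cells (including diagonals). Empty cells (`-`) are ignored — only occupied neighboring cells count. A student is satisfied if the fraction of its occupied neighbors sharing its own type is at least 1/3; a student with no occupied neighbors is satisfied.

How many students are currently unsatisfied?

6

Row 0: (0,0)X 0/1 ✗ · (0,1)O 1/2 ✓ · (0,3)X 1/2 ✓
Row 1: (1,2)O 2/5 ✓ · (1,3)X 3/5 ✓
Row 2: (2,2)X 2/6 ✓ · (2,3)O 2/7 ✗ · (2,4)X 2/4 ✓
Row 3: (3,1)O 1/4 ✗ · (3,2)X 3/7 ✓ · (3,3)O 2/8 ✗ · (3,4)X 3/5 ✓
Row 4: (4,1)X 1/4 ✗ · (4,2)O 2/5 ✓ · (4,3)X 3/6 ✓ · (4,4)X 2/4 ✓
Row 5: (5,0)O 1/2 ✓ · (5,4)O 0/2 ✗
Row 6: (6,1)O 2/2 ✓ · (6,2)O 1/1 ✓
Unsatisfied: (0,0), (2,3), (3,1), (3,3), (4,1), (5,4) — 6 in total.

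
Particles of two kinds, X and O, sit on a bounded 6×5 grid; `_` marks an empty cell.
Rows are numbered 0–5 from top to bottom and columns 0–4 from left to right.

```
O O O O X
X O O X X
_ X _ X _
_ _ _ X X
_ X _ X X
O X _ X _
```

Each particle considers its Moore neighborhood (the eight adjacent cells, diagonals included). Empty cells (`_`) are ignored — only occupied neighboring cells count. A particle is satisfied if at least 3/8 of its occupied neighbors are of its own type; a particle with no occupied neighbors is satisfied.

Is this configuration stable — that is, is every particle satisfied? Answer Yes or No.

No

(0,0)O 2/3 satisfied
(0,1)O 4/5 satisfied
(0,2)O 4/5 satisfied
(0,3)O 2/5 satisfied
(0,4)X 2/3 satisfied
(1,0)X 1/4 not
(1,1)O 4/6 satisfied
(1,2)O 4/7 satisfied
(1,3)X 3/6 satisfied
(1,4)X 3/4 satisfied
(2,1)X 1/3 not
(2,3)X 4/5 satisfied
(3,3)X 4/4 satisfied
(3,4)X 4/4 satisfied
(4,1)X 1/2 satisfied
(4,3)X 4/4 satisfied
(4,4)X 4/4 satisfied
(5,0)O 0/2 not
(5,1)X 1/2 satisfied
(5,3)X 2/2 satisfied
For instance (1,0) has only 1/4 same-type neighbors, below 3/8.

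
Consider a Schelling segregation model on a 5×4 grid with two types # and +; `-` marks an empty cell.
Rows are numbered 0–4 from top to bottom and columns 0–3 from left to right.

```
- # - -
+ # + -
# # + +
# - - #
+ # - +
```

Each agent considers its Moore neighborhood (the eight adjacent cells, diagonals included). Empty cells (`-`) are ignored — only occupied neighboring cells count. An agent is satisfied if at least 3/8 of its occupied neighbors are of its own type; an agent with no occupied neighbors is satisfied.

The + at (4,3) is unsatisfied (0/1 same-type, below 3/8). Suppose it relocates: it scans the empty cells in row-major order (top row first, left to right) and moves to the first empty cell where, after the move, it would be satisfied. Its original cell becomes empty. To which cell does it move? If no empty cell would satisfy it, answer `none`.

(0,3)

Vacating (4,3). Empty cells in order:
  (0,0): 1/3 same-type → still unsatisfied.
  (0,2): 1/3 same-type → still unsatisfied.
  (0,3): 1/1 same-type → satisfied — stop here.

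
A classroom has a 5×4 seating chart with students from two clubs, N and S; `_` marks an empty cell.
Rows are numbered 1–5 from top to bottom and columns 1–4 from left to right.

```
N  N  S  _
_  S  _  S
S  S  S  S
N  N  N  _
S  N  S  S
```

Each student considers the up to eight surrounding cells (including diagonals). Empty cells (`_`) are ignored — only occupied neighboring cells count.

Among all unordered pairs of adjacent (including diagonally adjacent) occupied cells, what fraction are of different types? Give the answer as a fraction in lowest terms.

Scan each occupied cell's neighbors to the right and below (and the two forward diagonals) so each pair is counted once.
From row 1: 3 unlike of 6 pairs (running 3/6).
From row 2: 0 unlike of 5 pairs (running 3/11).
From row 3: 8 unlike of 11 pairs (running 11/22).
From row 4: 5 unlike of 10 pairs (running 16/32).
From row 5: 2 unlike of 3 pairs (running 18/35).
Total adjacent occupied pairs: 35; unlike-type pairs: 18.
18/35 is already in lowest terms.

18/35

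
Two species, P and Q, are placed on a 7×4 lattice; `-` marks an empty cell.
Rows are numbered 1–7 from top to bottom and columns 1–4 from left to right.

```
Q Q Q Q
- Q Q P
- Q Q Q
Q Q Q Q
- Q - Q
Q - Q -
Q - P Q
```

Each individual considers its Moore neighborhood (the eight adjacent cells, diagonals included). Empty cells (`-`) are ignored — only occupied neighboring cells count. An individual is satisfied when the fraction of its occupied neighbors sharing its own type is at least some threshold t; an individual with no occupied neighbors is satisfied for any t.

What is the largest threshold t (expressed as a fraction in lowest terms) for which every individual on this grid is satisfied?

Row 1: (1,1)Q 2/2 · (1,2)Q 4/4 · (1,3)Q 4/5 · (1,4)Q 2/3
Row 2: (2,2)Q 6/6 · (2,3)Q 7/8 · (2,4)P 0/5
Row 3: (3,2)Q 6/6 · (3,3)Q 7/8 · (3,4)Q 4/5
Row 4: (4,1)Q 3/3 · (4,2)Q 5/5 · (4,3)Q 7/7 · (4,4)Q 4/4
Row 5: (5,2)Q 5/5 · (5,4)Q 3/3
Row 6: (6,1)Q 2/2 · (6,3)Q 3/4
Row 7: (7,1)Q 1/1 · (7,3)P 0/2 · (7,4)Q 1/2
The smallest same-type fraction is 0/5 at (2,4), which reduces to 0/1. Any threshold above that leaves this individual unsatisfied.

0/1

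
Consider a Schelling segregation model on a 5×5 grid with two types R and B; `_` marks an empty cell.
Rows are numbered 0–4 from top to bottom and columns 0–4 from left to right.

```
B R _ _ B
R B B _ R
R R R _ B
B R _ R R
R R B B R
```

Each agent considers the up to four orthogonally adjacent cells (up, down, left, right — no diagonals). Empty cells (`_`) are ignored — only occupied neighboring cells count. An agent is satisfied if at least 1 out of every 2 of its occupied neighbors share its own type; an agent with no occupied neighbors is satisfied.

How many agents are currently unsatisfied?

Row 0: (0,0)B 0/2 not · (0,1)R 0/2 not · (0,4)B 0/1 not
Row 1: (1,0)R 1/3 not · (1,1)B 1/4 not · (1,2)B 1/2 satisfied · (1,4)R 0/2 not
Row 2: (2,0)R 2/3 satisfied · (2,1)R 3/4 satisfied · (2,2)R 1/2 satisfied · (2,4)B 0/2 not
Row 3: (3,0)B 0/3 not · (3,1)R 2/3 satisfied · (3,3)R 1/2 satisfied · (3,4)R 2/3 satisfied
Row 4: (4,0)R 1/2 satisfied · (4,1)R 2/3 satisfied · (4,2)B 1/2 satisfied · (4,3)B 1/3 not · (4,4)R 1/2 satisfied
Unsatisfied: (0,0), (0,1), (0,4), (1,0), (1,1), (1,4), (2,4), (3,0), (4,3) — 9 in total.

9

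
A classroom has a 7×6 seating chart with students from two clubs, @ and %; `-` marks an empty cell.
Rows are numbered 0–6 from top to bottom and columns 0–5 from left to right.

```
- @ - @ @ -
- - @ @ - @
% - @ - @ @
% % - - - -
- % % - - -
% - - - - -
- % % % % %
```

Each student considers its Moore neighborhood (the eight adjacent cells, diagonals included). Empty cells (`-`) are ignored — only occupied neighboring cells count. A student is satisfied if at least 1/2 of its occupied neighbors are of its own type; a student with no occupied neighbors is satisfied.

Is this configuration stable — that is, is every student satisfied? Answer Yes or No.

(0,1)@ 1/1 ok
(0,3)@ 3/3 ok
(0,4)@ 3/3 ok
(1,2)@ 4/4 ok
(1,3)@ 5/5 ok
(1,5)@ 3/3 ok
(2,0)% 2/2 ok
(2,2)@ 2/3 ok
(2,4)@ 3/3 ok
(2,5)@ 2/2 ok
(3,0)% 3/3 ok
(3,1)% 4/5 ok
(4,1)% 4/4 ok
(4,2)% 2/2 ok
(5,0)% 2/2 ok
(6,1)% 2/2 ok
(6,2)% 2/2 ok
(6,3)% 2/2 ok
(6,4)% 2/2 ok
(6,5)% 1/1 ok
All meet the threshold, so the configuration is stable.

Yes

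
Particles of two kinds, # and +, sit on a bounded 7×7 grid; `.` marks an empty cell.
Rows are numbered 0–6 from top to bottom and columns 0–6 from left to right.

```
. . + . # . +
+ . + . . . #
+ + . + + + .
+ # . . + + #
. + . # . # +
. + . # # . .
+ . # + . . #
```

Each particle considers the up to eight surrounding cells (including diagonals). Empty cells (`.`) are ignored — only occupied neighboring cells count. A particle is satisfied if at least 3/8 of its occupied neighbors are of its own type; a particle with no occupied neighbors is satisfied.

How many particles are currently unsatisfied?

7

(0,2)+ 1/1 ok
(0,4)# 0/0 ok
(0,6)+ 0/1 unhappy
(1,0)+ 2/2 ok
(1,2)+ 3/3 ok
(1,6)# 0/2 unhappy
(2,0)+ 3/4 ok
(2,1)+ 4/5 ok
(2,3)+ 3/3 ok
(2,4)+ 4/4 ok
(2,5)+ 3/5 ok
(3,0)+ 3/4 ok
(3,1)# 0/4 unhappy
(3,4)+ 4/6 ok
(3,5)+ 4/6 ok
(3,6)# 1/4 unhappy
(4,1)+ 2/3 ok
(4,3)# 2/3 ok
(4,5)# 2/5 ok
(4,6)+ 1/3 unhappy
(5,1)+ 2/3 ok
(5,3)# 3/4 ok
(5,4)# 3/4 ok
(6,0)+ 1/1 ok
(6,2)# 1/3 unhappy
(6,3)+ 0/3 unhappy
(6,6)# 0/0 ok
Unsatisfied: (0,6), (1,6), (3,1), (3,6), (4,6), (6,2), (6,3) — 7 in total.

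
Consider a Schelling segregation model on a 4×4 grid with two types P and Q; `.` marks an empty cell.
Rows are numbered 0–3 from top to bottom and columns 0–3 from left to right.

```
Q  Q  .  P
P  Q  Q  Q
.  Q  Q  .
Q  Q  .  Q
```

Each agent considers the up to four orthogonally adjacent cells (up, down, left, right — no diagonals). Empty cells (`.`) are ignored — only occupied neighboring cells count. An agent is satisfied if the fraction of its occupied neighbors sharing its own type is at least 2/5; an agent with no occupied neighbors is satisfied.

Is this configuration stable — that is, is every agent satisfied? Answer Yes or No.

Row 0: (0,0)Q 1/2 ok · (0,1)Q 2/2 ok · (0,3)P 0/1 unhappy
Row 1: (1,0)P 0/2 unhappy · (1,1)Q 3/4 ok · (1,2)Q 3/3 ok · (1,3)Q 1/2 ok
Row 2: (2,1)Q 3/3 ok · (2,2)Q 2/2 ok
Row 3: (3,0)Q 1/1 ok · (3,1)Q 2/2 ok · (3,3)Q 0/0 ok
For instance (0,3) has only 0/1 same-type neighbors, below 2/5.

No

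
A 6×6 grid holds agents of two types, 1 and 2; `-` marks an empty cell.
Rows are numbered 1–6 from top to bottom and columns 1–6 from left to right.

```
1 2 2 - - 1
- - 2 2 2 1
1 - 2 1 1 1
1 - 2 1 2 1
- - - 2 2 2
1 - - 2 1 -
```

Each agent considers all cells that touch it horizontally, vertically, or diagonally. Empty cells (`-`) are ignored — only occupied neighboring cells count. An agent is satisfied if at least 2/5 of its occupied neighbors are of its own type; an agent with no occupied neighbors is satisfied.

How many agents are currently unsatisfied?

(1,1)1 0/1 unhappy
(1,2)2 2/3 ok
(1,3)2 3/3 ok
(1,6)1 1/2 ok
(2,3)2 4/5 ok
(2,4)2 4/6 ok
(2,5)2 1/6 unhappy
(2,6)1 3/4 ok
(3,1)1 1/1 ok
(3,3)2 3/5 ok
(3,4)1 2/8 unhappy
(3,5)1 5/8 ok
(3,6)1 3/5 ok
(4,1)1 1/1 ok
(4,3)2 2/4 ok
(4,4)1 2/7 unhappy
(4,5)2 3/8 unhappy
(4,6)1 2/5 ok
(5,4)2 4/6 ok
(5,5)2 4/7 ok
(5,6)2 2/4 ok
(6,1)1 0/0 ok
(6,4)2 2/3 ok
(6,5)1 0/4 unhappy
Unsatisfied: (1,1), (2,5), (3,4), (4,4), (4,5), (6,5) — 6 in total.

6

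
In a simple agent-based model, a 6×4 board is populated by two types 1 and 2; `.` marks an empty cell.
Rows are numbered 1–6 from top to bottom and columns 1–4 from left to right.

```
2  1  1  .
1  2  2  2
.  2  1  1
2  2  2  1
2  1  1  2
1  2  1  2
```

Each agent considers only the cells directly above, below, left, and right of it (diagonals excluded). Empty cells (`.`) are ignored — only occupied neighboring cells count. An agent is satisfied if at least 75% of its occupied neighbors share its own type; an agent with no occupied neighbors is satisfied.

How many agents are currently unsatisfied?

Row 1: (1,1)2 0/2 unhappy · (1,2)1 1/3 unhappy · (1,3)1 1/2 unhappy
Row 2: (2,1)1 0/2 unhappy · (2,2)2 2/4 unhappy · (2,3)2 2/4 unhappy · (2,4)2 1/2 unhappy
Row 3: (3,2)2 2/3 unhappy · (3,3)1 1/4 unhappy · (3,4)1 2/3 unhappy
Row 4: (4,1)2 2/2 ok · (4,2)2 3/4 ok · (4,3)2 1/4 unhappy · (4,4)1 1/3 unhappy
Row 5: (5,1)2 1/3 unhappy · (5,2)1 1/4 unhappy · (5,3)1 2/4 unhappy · (5,4)2 1/3 unhappy
Row 6: (6,1)1 0/2 unhappy · (6,2)2 0/3 unhappy · (6,3)1 1/3 unhappy · (6,4)2 1/2 unhappy
Unsatisfied: (1,1), (1,2), (1,3), (2,1), (2,2), (2,3), (2,4), (3,2), (3,3), (3,4), (4,3), (4,4), (5,1), (5,2), (5,3), (5,4), (6,1), (6,2), (6,3), (6,4) — 20 in total.

20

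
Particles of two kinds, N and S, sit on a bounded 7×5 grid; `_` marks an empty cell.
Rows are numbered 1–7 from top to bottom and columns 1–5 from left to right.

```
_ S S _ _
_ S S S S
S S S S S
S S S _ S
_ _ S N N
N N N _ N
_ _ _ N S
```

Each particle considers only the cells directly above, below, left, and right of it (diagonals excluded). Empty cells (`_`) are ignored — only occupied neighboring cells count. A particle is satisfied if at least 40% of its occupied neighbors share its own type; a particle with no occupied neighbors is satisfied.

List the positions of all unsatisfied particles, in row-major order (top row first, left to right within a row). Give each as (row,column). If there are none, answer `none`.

(1,2)S 2/2 ok
(1,3)S 2/2 ok
(2,2)S 3/3 ok
(2,3)S 4/4 ok
(2,4)S 3/3 ok
(2,5)S 2/2 ok
(3,1)S 2/2 ok
(3,2)S 4/4 ok
(3,3)S 4/4 ok
(3,4)S 3/3 ok
(3,5)S 3/3 ok
(4,1)S 2/2 ok
(4,2)S 3/3 ok
(4,3)S 3/3 ok
(4,5)S 1/2 ok
(5,3)S 1/3 unhappy
(5,4)N 1/2 ok
(5,5)N 2/3 ok
(6,1)N 1/1 ok
(6,2)N 2/2 ok
(6,3)N 1/2 ok
(6,5)N 1/2 ok
(7,4)N 0/1 unhappy
(7,5)S 0/2 unhappy

(5,3), (7,4), (7,5)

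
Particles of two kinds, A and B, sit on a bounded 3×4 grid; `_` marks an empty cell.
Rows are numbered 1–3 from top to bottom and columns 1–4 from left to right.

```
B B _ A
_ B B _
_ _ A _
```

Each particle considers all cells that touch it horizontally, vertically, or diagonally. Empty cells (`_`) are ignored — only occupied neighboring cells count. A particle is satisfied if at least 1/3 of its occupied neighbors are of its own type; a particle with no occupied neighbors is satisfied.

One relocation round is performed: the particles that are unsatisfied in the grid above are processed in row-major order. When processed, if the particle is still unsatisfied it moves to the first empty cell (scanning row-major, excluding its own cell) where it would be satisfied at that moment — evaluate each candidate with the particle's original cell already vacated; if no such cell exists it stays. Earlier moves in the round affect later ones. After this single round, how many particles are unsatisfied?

Initially unsatisfied (in order): (1,4), (3,3).
  (1,4) → (2,4).
  (3,3): now satisfied by earlier moves; stays.
Resulting grid:
B B _ _
_ B B A
_ _ A _
All satisfied now.

0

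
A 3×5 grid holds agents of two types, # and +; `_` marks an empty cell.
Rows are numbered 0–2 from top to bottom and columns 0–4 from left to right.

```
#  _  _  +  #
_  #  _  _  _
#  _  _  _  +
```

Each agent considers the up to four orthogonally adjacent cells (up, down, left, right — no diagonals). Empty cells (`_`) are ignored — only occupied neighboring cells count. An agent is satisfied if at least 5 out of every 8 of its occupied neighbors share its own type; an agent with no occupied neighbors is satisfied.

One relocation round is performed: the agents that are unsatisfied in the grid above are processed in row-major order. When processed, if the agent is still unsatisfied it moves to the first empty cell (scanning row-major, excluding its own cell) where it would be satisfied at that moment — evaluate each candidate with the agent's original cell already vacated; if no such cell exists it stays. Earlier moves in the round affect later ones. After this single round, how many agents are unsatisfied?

0

Initially unsatisfied (in order): (0,3), (0,4).
  (0,3) → (0,2).
  (0,4): now satisfied by earlier moves; stays.
Resulting grid:
# _ + _ #
_ # _ _ _
# _ _ _ +
All satisfied now.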